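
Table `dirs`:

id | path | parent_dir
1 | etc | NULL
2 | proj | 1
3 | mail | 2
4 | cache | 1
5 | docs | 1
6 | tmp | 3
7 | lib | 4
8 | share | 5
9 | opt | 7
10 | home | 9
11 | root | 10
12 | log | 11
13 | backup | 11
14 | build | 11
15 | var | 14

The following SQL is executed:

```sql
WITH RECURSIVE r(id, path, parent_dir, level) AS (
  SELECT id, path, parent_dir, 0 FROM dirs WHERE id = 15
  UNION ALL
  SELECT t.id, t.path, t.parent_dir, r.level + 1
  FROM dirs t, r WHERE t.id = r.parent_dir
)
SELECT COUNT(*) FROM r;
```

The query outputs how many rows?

Base: id=15 (var), parent_dir=14, level 0.
Iteration 1: join on id=14 -> build (id 14, parent_dir=11, level 1).
Iteration 2: join on id=11 -> root (id 11, parent_dir=10, level 2).
Iteration 3: join on id=10 -> home (id 10, parent_dir=9, level 3).
Iteration 4: join on id=9 -> opt (id 9, parent_dir=7, level 4).
Iteration 5: join on id=7 -> lib (id 7, parent_dir=4, level 5).
Iteration 6: join on id=4 -> cache (id 4, parent_dir=1, level 6).
Iteration 7: join on id=1 -> etc (id 1, parent_dir=NULL, level 7).
Iteration 8: parent_dir is NULL; no match; recursion stops.
Total rows emitted: 8.

8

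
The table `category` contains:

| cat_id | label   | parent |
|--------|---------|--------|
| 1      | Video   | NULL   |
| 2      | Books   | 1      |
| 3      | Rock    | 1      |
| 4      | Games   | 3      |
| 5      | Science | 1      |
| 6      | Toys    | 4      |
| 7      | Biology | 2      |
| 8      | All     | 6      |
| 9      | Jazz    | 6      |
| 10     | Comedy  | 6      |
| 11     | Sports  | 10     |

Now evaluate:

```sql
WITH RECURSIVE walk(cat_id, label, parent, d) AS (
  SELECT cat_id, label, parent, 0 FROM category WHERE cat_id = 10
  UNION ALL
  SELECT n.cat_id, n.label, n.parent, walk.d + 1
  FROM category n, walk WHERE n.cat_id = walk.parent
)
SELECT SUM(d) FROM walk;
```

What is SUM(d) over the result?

10

Base: cat_id=10 (Comedy), parent=6, d 0.
Iteration 1: join on cat_id=6 -> Toys (id 6, parent=4, d 1).
Iteration 2: join on cat_id=4 -> Games (id 4, parent=3, d 2).
Iteration 3: join on cat_id=3 -> Rock (id 3, parent=1, d 3).
Iteration 4: join on cat_id=1 -> Video (id 1, parent=NULL, d 4).
Iteration 5: parent is NULL; no match; recursion stops.
SUM(d) = 0 + 1 + 2 + 3 + 4 = 10.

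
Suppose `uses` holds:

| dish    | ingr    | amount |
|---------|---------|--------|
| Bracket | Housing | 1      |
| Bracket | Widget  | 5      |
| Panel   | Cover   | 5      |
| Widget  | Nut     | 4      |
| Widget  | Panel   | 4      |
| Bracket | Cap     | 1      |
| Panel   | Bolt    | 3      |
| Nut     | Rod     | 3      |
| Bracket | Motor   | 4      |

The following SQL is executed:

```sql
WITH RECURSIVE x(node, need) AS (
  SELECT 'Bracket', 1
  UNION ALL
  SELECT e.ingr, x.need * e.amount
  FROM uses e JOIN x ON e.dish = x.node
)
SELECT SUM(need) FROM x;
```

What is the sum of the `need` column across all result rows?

272

Base: (Bracket, need=1).
Iteration 1: components of {Bracket} -> Cap = 1*1 = 1, Housing = 1*1 = 1, Motor = 1*4 = 4, Widget = 1*5 = 5.
Iteration 2: components of {Cap,Housing,Motor,Widget} -> Nut = 5*4 = 20, Panel = 5*4 = 20.
Iteration 3: components of {Nut,Panel} -> Bolt = 20*3 = 60, Cover = 20*5 = 100, Rod = 20*3 = 60.
Iteration 4: no further components; recursion stops.
SUM(need) = 1 + 5 + 1 + 4 + 1 + 20 + 20 + 60 + 100 + 60 = 272.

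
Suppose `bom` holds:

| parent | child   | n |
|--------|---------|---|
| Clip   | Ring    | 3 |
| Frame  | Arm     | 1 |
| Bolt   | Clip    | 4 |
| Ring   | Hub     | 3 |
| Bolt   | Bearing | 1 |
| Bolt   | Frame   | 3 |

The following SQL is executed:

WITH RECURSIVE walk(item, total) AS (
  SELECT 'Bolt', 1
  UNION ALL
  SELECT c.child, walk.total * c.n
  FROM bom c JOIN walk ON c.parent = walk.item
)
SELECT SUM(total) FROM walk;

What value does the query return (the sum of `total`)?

60

Base: (Bolt, total=1).
Iteration 1: components of {Bolt} -> Bearing = 1*1 = 1, Clip = 1*4 = 4, Frame = 1*3 = 3.
Iteration 2: components of {Bearing,Clip,Frame} -> Arm = 3*1 = 3, Ring = 4*3 = 12.
Iteration 3: components of {Arm,Ring} -> Hub = 12*3 = 36.
Iteration 4: no further components; recursion stops.
SUM(total) = 1 + 4 + 1 + 3 + 12 + 3 + 36 = 60.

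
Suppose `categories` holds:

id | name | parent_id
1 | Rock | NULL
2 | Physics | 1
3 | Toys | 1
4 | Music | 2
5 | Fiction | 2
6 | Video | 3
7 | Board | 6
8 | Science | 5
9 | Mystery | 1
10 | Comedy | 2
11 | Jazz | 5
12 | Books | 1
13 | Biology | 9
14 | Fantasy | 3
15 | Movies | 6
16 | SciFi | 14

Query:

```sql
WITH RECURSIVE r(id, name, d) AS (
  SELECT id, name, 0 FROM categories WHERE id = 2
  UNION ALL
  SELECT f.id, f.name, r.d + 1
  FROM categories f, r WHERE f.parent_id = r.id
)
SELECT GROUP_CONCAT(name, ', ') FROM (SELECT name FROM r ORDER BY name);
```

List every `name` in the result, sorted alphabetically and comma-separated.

Comedy, Fiction, Jazz, Music, Physics, Science

Base: id=2 (Physics) at d 0.
Iteration 1: rows with parent_id in {2} -> Music (id 4, d 1), Fiction (id 5, d 1), Comedy (id 10, d 1).
Iteration 2: rows with parent_id in {4,5,10} -> Science (id 8, d 2), Jazz (id 11, d 2).
Iteration 3: no rows with parent_id in {8,11}; recursion stops.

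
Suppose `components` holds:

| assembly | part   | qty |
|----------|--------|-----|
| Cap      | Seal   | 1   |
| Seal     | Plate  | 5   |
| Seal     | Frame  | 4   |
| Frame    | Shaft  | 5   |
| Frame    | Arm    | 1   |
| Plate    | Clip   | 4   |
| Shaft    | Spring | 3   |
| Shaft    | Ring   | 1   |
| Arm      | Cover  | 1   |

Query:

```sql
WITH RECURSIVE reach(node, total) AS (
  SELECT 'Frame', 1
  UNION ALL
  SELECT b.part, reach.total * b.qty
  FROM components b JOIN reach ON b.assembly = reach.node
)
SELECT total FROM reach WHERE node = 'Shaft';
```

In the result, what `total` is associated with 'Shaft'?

5

Base: (Frame, total=1).
Iteration 1: components of {Frame} -> Arm = 1*1 = 1, Shaft = 1*5 = 5.
Iteration 2: components of {Arm,Shaft} -> Cover = 1*1 = 1, Ring = 5*1 = 5, Spring = 5*3 = 15.
Iteration 3: no further components; recursion stops.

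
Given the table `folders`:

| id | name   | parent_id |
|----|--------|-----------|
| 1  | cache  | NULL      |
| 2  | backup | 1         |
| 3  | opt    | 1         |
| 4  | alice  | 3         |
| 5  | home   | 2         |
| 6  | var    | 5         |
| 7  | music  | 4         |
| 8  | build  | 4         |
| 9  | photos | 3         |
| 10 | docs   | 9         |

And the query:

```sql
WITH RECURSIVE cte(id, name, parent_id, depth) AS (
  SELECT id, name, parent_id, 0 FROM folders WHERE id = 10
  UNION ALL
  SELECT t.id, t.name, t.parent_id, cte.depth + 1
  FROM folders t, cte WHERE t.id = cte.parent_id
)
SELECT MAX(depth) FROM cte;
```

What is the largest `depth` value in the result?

Base: id=10 (docs), parent_id=9, depth 0.
Iteration 1: join on id=9 -> photos (id 9, parent_id=3, depth 1).
Iteration 2: join on id=3 -> opt (id 3, parent_id=1, depth 2).
Iteration 3: join on id=1 -> cache (id 1, parent_id=NULL, depth 3).
Iteration 4: parent_id is NULL; no match; recursion stops.
depth values: 0, 1, 2, 3; the maximum is 3.

3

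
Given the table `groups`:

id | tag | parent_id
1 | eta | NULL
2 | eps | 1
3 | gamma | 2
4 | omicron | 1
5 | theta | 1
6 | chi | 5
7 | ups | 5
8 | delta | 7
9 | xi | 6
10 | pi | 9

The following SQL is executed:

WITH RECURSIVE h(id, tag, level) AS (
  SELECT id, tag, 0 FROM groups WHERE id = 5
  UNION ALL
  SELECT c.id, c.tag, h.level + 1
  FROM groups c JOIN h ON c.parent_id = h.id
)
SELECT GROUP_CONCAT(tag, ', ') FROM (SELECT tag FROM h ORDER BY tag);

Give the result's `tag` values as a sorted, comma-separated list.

chi, delta, pi, theta, ups, xi

Base: id=5 (theta) at level 0.
Iteration 1: rows with parent_id in {5} -> chi (id 6, level 1), ups (id 7, level 1).
Iteration 2: rows with parent_id in {6,7} -> delta (id 8, level 2), xi (id 9, level 2).
Iteration 3: rows with parent_id in {8,9} -> pi (id 10, level 3).
Iteration 4: no rows with parent_id in {10}; recursion stops.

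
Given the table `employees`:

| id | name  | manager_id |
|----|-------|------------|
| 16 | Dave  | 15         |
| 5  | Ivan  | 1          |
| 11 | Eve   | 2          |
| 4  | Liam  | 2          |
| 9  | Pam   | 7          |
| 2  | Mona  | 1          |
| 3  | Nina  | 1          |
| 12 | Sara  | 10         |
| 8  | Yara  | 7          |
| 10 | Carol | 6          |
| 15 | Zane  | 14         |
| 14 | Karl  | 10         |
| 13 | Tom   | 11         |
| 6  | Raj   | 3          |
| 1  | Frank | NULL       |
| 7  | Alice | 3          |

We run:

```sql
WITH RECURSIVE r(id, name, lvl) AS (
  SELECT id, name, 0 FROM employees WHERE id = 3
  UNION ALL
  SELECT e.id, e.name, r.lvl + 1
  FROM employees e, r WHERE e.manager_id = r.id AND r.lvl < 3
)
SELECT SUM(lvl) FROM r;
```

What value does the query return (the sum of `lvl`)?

14

Base: id=3 (Nina) at lvl 0.
Iteration 1: rows with manager_id in {3} -> Raj (id 6, lvl 1), Alice (id 7, lvl 1).
Iteration 2: rows with manager_id in {6,7} -> Yara (id 8, lvl 2), Pam (id 9, lvl 2), Carol (id 10, lvl 2).
Iteration 3: rows with manager_id in {8,9,10} -> Sara (id 12, lvl 3), Karl (id 14, lvl 3).
Iteration 4: lvl < 3 fails for all current rows; recursion stops.
SUM(lvl) = 0 + 1 + 1 + 2 + 2 + 2 + 3 + 3 = 14.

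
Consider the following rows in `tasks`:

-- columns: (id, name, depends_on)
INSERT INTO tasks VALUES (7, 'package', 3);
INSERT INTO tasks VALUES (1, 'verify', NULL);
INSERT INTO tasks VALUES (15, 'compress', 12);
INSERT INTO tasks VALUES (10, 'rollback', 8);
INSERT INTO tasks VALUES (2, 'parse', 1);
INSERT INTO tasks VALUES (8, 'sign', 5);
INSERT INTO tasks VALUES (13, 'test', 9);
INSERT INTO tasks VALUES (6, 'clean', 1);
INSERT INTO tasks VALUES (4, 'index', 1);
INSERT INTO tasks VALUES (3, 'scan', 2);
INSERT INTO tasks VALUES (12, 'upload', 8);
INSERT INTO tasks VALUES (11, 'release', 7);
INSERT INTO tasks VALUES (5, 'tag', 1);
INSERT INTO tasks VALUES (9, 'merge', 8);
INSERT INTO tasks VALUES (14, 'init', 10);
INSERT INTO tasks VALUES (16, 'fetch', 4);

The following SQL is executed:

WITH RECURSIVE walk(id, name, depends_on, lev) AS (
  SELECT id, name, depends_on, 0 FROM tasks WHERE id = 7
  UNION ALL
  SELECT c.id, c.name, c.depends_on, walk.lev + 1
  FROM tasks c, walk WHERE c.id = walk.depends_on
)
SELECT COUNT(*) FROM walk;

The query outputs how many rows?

Base: id=7 (package), depends_on=3, lev 0.
Iteration 1: join on id=3 -> scan (id 3, depends_on=2, lev 1).
Iteration 2: join on id=2 -> parse (id 2, depends_on=1, lev 2).
Iteration 3: join on id=1 -> verify (id 1, depends_on=NULL, lev 3).
Iteration 4: depends_on is NULL; no match; recursion stops.
Total rows emitted: 4.

4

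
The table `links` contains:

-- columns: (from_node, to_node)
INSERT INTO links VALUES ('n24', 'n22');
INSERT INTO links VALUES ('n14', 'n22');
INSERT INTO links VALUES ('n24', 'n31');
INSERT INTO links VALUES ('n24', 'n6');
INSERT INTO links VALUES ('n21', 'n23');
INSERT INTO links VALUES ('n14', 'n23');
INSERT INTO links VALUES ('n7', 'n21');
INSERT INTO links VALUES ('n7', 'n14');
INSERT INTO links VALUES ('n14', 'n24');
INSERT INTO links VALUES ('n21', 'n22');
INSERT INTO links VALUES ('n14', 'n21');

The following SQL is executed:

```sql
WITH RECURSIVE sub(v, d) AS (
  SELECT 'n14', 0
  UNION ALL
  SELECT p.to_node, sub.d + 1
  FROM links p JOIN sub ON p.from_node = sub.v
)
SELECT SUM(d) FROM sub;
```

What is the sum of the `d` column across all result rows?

14

Base: (n14, d=0).
Iteration 1: edges from {n14} -> (n21, d=1), (n22, d=1), (n23, d=1), (n24, d=1).
Iteration 2: edges from {n21,n22,n23,n24} -> (n22, d=2) x2, (n23, d=2), (n31, d=2), (n6, d=2). [UNION ALL keeps all 5 new rows, including repeats]
Iteration 3: no outgoing edges from {n22,n23,n31,n6}; recursion stops.
SUM(d) = 0 + 1 + 1 + 1 + 1 + 2 + 2 + 2 + 2 + 2 = 14.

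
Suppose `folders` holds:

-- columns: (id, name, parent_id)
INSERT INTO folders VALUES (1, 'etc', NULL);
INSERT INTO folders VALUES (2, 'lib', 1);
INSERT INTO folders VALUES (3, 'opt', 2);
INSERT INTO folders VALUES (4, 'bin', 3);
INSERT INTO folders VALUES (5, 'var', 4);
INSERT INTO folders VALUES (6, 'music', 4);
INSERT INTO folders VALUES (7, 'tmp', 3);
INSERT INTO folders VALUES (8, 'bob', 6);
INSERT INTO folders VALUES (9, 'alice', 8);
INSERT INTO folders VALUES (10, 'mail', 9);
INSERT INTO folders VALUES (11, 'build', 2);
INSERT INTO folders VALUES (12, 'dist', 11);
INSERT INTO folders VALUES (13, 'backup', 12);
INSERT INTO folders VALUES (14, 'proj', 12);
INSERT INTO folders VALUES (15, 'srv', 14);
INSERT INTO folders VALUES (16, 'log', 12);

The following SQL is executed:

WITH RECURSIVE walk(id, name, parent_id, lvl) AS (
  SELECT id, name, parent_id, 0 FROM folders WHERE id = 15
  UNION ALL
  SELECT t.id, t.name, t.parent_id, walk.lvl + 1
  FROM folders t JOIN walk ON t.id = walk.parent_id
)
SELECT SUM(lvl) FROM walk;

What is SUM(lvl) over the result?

15

Base: id=15 (srv), parent_id=14, lvl 0.
Iteration 1: join on id=14 -> proj (id 14, parent_id=12, lvl 1).
Iteration 2: join on id=12 -> dist (id 12, parent_id=11, lvl 2).
Iteration 3: join on id=11 -> build (id 11, parent_id=2, lvl 3).
Iteration 4: join on id=2 -> lib (id 2, parent_id=1, lvl 4).
Iteration 5: join on id=1 -> etc (id 1, parent_id=NULL, lvl 5).
Iteration 6: parent_id is NULL; no match; recursion stops.
SUM(lvl) = 0 + 1 + 2 + 3 + 4 + 5 = 15.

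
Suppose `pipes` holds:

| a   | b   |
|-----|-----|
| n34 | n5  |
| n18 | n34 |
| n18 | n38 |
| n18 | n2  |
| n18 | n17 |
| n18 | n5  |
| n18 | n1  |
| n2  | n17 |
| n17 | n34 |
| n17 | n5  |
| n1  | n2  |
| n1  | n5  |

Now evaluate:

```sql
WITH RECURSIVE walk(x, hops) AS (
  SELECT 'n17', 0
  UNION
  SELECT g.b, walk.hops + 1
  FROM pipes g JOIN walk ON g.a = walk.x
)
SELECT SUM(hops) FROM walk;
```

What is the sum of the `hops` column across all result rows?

4

Base: (n17, hops=0).
Iteration 1: edges from {n17} -> (n34, hops=1), (n5, hops=1).
Iteration 2: edges from {n34,n5} -> (n5, hops=2).
Iteration 3: no outgoing edges from {n5}; recursion stops.
SUM(hops) = 0 + 1 + 1 + 2 = 4.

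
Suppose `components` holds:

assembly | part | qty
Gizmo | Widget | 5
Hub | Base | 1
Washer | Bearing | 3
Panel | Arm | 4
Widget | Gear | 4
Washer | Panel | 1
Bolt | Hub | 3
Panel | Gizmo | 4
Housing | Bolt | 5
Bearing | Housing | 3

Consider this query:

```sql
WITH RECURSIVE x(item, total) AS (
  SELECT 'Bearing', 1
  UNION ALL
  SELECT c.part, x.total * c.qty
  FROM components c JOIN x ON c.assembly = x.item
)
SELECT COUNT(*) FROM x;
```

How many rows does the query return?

Base: (Bearing, total=1).
Iteration 1: components of {Bearing} -> Housing = 1*3 = 3.
Iteration 2: components of {Housing} -> Bolt = 3*5 = 15.
Iteration 3: components of {Bolt} -> Hub = 15*3 = 45.
Iteration 4: components of {Hub} -> Base = 45*1 = 45.
Iteration 5: no further components; recursion stops.
Total rows emitted: 5.

5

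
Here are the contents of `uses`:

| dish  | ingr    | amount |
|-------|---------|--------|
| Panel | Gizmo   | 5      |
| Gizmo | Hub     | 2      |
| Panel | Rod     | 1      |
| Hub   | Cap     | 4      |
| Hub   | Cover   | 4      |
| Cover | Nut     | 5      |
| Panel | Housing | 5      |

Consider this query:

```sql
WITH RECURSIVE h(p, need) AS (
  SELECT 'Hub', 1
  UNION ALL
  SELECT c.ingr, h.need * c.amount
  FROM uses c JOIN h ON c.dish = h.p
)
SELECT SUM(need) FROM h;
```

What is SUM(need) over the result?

29

Base: (Hub, need=1).
Iteration 1: components of {Hub} -> Cap = 1*4 = 4, Cover = 1*4 = 4.
Iteration 2: components of {Cap,Cover} -> Nut = 4*5 = 20.
Iteration 3: no further components; recursion stops.
SUM(need) = 1 + 4 + 4 + 20 = 29.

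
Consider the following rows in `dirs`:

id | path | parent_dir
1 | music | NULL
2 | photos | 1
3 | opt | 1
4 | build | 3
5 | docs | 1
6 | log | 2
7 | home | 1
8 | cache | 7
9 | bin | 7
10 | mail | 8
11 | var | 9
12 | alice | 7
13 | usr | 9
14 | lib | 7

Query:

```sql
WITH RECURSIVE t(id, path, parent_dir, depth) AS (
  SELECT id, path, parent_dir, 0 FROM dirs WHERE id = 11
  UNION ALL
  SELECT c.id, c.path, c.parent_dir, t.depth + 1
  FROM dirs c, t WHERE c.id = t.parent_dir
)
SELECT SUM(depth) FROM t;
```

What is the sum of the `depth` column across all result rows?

6

Base: id=11 (var), parent_dir=9, depth 0.
Iteration 1: join on id=9 -> bin (id 9, parent_dir=7, depth 1).
Iteration 2: join on id=7 -> home (id 7, parent_dir=1, depth 2).
Iteration 3: join on id=1 -> music (id 1, parent_dir=NULL, depth 3).
Iteration 4: parent_dir is NULL; no match; recursion stops.
SUM(depth) = 0 + 1 + 2 + 3 = 6.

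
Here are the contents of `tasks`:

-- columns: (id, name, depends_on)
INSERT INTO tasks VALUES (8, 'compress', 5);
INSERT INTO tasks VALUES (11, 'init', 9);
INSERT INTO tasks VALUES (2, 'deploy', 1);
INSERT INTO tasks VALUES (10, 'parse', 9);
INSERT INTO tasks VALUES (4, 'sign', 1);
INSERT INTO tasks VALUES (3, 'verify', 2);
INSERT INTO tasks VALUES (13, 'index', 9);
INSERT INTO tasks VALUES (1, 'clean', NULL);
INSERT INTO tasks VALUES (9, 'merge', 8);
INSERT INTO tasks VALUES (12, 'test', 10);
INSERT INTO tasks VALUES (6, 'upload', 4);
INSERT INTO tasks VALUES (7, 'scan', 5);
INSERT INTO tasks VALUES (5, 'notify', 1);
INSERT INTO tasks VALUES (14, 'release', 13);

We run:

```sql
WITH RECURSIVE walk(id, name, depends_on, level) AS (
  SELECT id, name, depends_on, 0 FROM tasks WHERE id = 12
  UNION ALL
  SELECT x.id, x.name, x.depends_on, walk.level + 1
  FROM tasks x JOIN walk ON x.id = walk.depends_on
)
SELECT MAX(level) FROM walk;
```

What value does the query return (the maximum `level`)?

5

Base: id=12 (test), depends_on=10, level 0.
Iteration 1: join on id=10 -> parse (id 10, depends_on=9, level 1).
Iteration 2: join on id=9 -> merge (id 9, depends_on=8, level 2).
Iteration 3: join on id=8 -> compress (id 8, depends_on=5, level 3).
Iteration 4: join on id=5 -> notify (id 5, depends_on=1, level 4).
Iteration 5: join on id=1 -> clean (id 1, depends_on=NULL, level 5).
Iteration 6: depends_on is NULL; no match; recursion stops.
level values: 0, 1, 2, 3, 4, 5; the maximum is 5.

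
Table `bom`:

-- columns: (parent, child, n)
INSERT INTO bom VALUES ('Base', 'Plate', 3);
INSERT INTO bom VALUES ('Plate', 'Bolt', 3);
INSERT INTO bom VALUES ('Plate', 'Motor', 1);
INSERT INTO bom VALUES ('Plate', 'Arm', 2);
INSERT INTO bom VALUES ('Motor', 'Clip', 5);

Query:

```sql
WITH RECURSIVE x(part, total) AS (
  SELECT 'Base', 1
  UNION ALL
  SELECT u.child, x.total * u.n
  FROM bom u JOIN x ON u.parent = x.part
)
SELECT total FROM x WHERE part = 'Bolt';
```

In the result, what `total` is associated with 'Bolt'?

9

Base: (Base, total=1).
Iteration 1: components of {Base} -> Plate = 1*3 = 3.
Iteration 2: components of {Plate} -> Arm = 3*2 = 6, Bolt = 3*3 = 9, Motor = 3*1 = 3.
Iteration 3: components of {Arm,Bolt,Motor} -> Clip = 3*5 = 15.
Iteration 4: no further components; recursion stops.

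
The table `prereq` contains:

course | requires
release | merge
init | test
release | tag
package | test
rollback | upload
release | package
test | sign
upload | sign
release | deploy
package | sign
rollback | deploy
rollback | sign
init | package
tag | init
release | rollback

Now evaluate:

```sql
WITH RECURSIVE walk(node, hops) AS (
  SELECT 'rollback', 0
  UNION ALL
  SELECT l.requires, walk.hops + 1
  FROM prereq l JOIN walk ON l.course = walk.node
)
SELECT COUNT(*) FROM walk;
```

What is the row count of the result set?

5

Base: (rollback, hops=0).
Iteration 1: edges from {rollback} -> (deploy, hops=1), (sign, hops=1), (upload, hops=1).
Iteration 2: edges from {deploy,sign,upload} -> (sign, hops=2).
Iteration 3: no outgoing edges from {sign}; recursion stops.
Total rows emitted: 5.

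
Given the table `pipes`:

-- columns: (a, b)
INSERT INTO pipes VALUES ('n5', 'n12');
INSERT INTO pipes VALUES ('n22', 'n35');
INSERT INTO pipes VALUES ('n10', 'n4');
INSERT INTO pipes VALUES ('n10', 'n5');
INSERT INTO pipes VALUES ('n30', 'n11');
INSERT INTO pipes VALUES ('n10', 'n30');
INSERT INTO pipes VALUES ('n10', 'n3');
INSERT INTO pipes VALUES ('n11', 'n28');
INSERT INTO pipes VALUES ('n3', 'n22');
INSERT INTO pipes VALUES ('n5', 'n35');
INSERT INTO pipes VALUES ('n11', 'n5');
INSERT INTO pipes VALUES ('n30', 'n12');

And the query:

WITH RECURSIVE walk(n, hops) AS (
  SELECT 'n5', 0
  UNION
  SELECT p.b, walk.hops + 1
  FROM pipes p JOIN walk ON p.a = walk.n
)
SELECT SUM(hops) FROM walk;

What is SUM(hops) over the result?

Base: (n5, hops=0).
Iteration 1: edges from {n5} -> (n12, hops=1), (n35, hops=1).
Iteration 2: no outgoing edges from {n12,n35}; recursion stops.
SUM(hops) = 0 + 1 + 1 = 2.

2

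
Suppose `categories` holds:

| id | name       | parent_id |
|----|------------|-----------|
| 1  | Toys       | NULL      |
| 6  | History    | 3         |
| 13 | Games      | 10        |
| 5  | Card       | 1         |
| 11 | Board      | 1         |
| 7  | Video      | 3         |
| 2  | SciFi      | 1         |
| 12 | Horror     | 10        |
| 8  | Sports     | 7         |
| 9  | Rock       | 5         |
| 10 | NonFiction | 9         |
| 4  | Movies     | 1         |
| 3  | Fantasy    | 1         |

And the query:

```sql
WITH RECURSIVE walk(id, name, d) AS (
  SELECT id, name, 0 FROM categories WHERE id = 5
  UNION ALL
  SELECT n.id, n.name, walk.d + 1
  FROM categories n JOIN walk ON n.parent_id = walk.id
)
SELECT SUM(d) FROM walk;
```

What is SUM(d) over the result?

Base: id=5 (Card) at d 0.
Iteration 1: rows with parent_id in {5} -> Rock (id 9, d 1).
Iteration 2: rows with parent_id in {9} -> NonFiction (id 10, d 2).
Iteration 3: rows with parent_id in {10} -> Horror (id 12, d 3), Games (id 13, d 3).
Iteration 4: no rows with parent_id in {12,13}; recursion stops.
SUM(d) = 0 + 1 + 2 + 3 + 3 = 9.

9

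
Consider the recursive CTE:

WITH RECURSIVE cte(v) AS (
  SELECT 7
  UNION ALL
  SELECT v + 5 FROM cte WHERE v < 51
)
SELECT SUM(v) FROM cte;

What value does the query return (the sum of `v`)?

Base: v=7.
Iteration 1: 7 < 51 holds -> v = 7 + 5 = 12.
Iteration 2: 12 < 51 holds -> v = 12 + 5 = 17.
Iteration 3: 17 < 51 holds -> v = 17 + 5 = 22.
Iteration 4: 22 < 51 holds -> v = 22 + 5 = 27.
Iteration 5: 27 < 51 holds -> v = 27 + 5 = 32.
Iteration 6: 32 < 51 holds -> v = 32 + 5 = 37.
Iteration 7: 37 < 51 holds -> v = 37 + 5 = 42.
Iteration 8: 42 < 51 holds -> v = 42 + 5 = 47.
Iteration 9: 47 < 51 holds -> v = 47 + 5 = 52.
Iteration 10: 52 < 51 fails; recursion stops.
SUM(v) = 7 + 12 + 17 + 22 + 27 + 32 + 37 + 42 + 47 + 52 = 295.

295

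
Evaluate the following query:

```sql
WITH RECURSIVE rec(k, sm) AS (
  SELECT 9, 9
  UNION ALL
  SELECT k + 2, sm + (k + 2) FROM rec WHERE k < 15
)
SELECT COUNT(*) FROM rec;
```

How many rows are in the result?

Base: k=9, sm=9.
Iteration 1: 9 < 15 holds -> k = 9 + 2 = 11, sm = 9 + 11 = 20.
Iteration 2: 11 < 15 holds -> k = 11 + 2 = 13, sm = 20 + 13 = 33.
Iteration 3: 13 < 15 holds -> k = 13 + 2 = 15, sm = 33 + 15 = 48.
Iteration 4: 15 < 15 fails; recursion stops.
Total rows emitted: 4.

4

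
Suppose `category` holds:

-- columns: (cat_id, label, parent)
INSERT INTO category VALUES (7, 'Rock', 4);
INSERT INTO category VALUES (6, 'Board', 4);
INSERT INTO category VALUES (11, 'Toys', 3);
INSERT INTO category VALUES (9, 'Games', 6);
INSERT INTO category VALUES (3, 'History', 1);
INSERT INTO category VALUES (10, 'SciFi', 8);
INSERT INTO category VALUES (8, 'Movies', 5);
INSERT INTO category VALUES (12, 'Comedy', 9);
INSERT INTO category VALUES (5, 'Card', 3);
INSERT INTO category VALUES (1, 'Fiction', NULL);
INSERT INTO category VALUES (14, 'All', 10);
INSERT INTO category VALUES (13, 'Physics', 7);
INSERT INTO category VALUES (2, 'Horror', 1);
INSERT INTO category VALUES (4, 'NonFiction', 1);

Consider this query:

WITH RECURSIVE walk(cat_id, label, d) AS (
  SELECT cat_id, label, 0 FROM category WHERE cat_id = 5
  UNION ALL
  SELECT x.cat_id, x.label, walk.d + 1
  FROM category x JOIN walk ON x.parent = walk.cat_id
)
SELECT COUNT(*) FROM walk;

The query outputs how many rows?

Base: cat_id=5 (Card) at d 0.
Iteration 1: rows with parent in {5} -> Movies (id 8, d 1).
Iteration 2: rows with parent in {8} -> SciFi (id 10, d 2).
Iteration 3: rows with parent in {10} -> All (id 14, d 3).
Iteration 4: no rows with parent in {14}; recursion stops.
Total rows emitted: 4.

4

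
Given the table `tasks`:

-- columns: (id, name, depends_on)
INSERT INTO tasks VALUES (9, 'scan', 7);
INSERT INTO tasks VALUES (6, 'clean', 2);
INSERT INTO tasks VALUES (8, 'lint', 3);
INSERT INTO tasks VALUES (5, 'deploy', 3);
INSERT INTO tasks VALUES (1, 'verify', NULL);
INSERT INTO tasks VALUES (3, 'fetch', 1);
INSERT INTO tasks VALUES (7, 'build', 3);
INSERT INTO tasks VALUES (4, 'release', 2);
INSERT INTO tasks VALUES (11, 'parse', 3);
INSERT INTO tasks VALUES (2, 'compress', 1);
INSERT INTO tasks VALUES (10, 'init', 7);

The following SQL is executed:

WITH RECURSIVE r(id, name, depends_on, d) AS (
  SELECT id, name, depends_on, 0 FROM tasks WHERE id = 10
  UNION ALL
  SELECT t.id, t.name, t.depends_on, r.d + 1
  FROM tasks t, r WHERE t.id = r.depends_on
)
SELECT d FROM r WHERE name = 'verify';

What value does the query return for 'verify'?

3

Base: id=10 (init), depends_on=7, d 0.
Iteration 1: join on id=7 -> build (id 7, depends_on=3, d 1).
Iteration 2: join on id=3 -> fetch (id 3, depends_on=1, d 2).
Iteration 3: join on id=1 -> verify (id 1, depends_on=NULL, d 3).
Iteration 4: depends_on is NULL; no match; recursion stops.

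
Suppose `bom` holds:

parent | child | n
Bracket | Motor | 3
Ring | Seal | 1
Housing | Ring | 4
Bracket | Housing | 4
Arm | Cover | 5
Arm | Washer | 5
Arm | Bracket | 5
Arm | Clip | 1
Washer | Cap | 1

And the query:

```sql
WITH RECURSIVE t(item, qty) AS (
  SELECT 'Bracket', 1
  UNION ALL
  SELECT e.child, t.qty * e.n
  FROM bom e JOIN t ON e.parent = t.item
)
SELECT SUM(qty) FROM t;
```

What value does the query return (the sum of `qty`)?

40

Base: (Bracket, qty=1).
Iteration 1: components of {Bracket} -> Housing = 1*4 = 4, Motor = 1*3 = 3.
Iteration 2: components of {Housing,Motor} -> Ring = 4*4 = 16.
Iteration 3: components of {Ring} -> Seal = 16*1 = 16.
Iteration 4: no further components; recursion stops.
SUM(qty) = 1 + 3 + 4 + 16 + 16 = 40.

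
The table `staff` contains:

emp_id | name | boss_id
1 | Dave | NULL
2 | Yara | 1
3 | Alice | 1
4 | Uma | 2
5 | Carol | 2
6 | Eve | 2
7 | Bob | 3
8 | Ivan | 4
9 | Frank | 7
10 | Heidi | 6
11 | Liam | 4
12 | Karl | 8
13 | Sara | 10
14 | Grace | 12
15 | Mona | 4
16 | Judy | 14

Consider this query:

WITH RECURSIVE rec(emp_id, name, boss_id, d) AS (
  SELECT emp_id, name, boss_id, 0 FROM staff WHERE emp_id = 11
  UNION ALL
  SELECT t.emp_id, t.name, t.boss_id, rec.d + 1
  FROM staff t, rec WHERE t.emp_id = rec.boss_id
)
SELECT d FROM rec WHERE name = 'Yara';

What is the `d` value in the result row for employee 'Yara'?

Base: emp_id=11 (Liam), boss_id=4, d 0.
Iteration 1: join on emp_id=4 -> Uma (id 4, boss_id=2, d 1).
Iteration 2: join on emp_id=2 -> Yara (id 2, boss_id=1, d 2).
Iteration 3: join on emp_id=1 -> Dave (id 1, boss_id=NULL, d 3).
Iteration 4: boss_id is NULL; no match; recursion stops.

2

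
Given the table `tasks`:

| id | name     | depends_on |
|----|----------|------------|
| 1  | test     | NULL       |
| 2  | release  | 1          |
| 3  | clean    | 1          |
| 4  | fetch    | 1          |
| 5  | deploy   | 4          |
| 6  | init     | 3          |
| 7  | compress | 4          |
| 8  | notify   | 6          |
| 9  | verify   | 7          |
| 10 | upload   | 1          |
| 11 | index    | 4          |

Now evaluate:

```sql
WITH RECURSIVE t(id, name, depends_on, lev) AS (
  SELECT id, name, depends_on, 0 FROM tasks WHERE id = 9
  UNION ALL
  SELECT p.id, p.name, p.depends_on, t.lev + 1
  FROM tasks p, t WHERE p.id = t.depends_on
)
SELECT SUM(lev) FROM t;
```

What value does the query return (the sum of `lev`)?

Base: id=9 (verify), depends_on=7, lev 0.
Iteration 1: join on id=7 -> compress (id 7, depends_on=4, lev 1).
Iteration 2: join on id=4 -> fetch (id 4, depends_on=1, lev 2).
Iteration 3: join on id=1 -> test (id 1, depends_on=NULL, lev 3).
Iteration 4: depends_on is NULL; no match; recursion stops.
SUM(lev) = 0 + 1 + 2 + 3 = 6.

6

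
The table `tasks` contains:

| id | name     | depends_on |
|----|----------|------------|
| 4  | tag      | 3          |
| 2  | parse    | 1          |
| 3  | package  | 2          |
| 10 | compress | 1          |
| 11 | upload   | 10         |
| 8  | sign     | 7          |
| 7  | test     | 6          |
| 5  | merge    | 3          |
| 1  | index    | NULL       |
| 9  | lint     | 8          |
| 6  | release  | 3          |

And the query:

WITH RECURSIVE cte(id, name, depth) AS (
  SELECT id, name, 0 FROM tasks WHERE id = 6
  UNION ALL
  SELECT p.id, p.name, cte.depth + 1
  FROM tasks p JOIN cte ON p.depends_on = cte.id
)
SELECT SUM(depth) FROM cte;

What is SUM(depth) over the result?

6

Base: id=6 (release) at depth 0.
Iteration 1: rows with depends_on in {6} -> test (id 7, depth 1).
Iteration 2: rows with depends_on in {7} -> sign (id 8, depth 2).
Iteration 3: rows with depends_on in {8} -> lint (id 9, depth 3).
Iteration 4: no rows with depends_on in {9}; recursion stops.
SUM(depth) = 0 + 1 + 2 + 3 = 6.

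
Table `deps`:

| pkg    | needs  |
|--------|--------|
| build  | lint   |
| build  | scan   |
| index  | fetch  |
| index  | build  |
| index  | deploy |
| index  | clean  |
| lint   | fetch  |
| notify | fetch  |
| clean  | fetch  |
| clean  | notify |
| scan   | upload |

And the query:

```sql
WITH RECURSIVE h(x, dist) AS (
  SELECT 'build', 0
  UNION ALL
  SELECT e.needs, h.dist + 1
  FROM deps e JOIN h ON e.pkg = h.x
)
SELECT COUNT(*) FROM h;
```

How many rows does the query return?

5

Base: (build, dist=0).
Iteration 1: edges from {build} -> (lint, dist=1), (scan, dist=1).
Iteration 2: edges from {lint,scan} -> (fetch, dist=2), (upload, dist=2).
Iteration 3: no outgoing edges from {fetch,upload}; recursion stops.
Total rows emitted: 5.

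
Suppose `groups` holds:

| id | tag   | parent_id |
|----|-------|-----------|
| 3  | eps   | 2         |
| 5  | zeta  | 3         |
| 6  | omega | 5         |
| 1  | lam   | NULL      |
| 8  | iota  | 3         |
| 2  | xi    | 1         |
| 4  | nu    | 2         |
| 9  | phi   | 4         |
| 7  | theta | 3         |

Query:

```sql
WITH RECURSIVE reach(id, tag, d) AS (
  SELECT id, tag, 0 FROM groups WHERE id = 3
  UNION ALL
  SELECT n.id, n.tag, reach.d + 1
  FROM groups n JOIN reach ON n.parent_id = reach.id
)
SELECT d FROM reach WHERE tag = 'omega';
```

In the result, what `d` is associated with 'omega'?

Base: id=3 (eps) at d 0.
Iteration 1: rows with parent_id in {3} -> zeta (id 5, d 1), theta (id 7, d 1), iota (id 8, d 1).
Iteration 2: rows with parent_id in {5,7,8} -> omega (id 6, d 2).
Iteration 3: no rows with parent_id in {6}; recursion stops.

2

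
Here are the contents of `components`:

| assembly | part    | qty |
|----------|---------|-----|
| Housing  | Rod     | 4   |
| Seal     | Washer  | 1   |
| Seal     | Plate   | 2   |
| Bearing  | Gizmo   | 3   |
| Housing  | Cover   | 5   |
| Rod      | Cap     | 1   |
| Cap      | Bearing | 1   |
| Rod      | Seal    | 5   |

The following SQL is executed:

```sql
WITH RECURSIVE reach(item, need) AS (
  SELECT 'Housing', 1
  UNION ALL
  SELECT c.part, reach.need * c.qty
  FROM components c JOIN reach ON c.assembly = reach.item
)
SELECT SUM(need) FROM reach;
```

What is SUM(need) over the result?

Base: (Housing, need=1).
Iteration 1: components of {Housing} -> Cover = 1*5 = 5, Rod = 1*4 = 4.
Iteration 2: components of {Cover,Rod} -> Cap = 4*1 = 4, Seal = 4*5 = 20.
Iteration 3: components of {Cap,Seal} -> Bearing = 4*1 = 4, Plate = 20*2 = 40, Washer = 20*1 = 20.
Iteration 4: components of {Bearing,Plate,Washer} -> Gizmo = 4*3 = 12.
Iteration 5: no further components; recursion stops.
SUM(need) = 1 + 5 + 4 + 4 + 20 + 4 + 40 + 20 + 12 = 110.

110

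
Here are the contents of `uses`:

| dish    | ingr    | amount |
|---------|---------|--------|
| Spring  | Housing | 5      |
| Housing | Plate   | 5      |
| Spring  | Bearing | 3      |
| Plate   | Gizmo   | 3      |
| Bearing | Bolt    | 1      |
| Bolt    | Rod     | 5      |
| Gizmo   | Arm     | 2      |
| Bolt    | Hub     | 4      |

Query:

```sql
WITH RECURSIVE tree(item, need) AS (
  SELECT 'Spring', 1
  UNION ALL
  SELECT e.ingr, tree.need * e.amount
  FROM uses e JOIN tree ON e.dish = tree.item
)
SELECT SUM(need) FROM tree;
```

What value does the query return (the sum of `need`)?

289

Base: (Spring, need=1).
Iteration 1: components of {Spring} -> Bearing = 1*3 = 3, Housing = 1*5 = 5.
Iteration 2: components of {Bearing,Housing} -> Bolt = 3*1 = 3, Plate = 5*5 = 25.
Iteration 3: components of {Bolt,Plate} -> Gizmo = 25*3 = 75, Hub = 3*4 = 12, Rod = 3*5 = 15.
Iteration 4: components of {Gizmo,Hub,Rod} -> Arm = 75*2 = 150.
Iteration 5: no further components; recursion stops.
SUM(need) = 1 + 3 + 5 + 3 + 25 + 12 + 15 + 75 + 150 = 289.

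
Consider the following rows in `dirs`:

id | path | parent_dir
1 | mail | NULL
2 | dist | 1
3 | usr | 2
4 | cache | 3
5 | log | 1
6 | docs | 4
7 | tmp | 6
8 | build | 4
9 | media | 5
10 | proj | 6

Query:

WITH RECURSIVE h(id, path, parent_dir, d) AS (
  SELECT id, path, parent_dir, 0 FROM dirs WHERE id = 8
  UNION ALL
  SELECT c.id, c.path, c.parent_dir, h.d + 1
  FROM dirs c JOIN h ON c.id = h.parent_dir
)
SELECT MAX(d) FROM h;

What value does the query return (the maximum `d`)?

4

Base: id=8 (build), parent_dir=4, d 0.
Iteration 1: join on id=4 -> cache (id 4, parent_dir=3, d 1).
Iteration 2: join on id=3 -> usr (id 3, parent_dir=2, d 2).
Iteration 3: join on id=2 -> dist (id 2, parent_dir=1, d 3).
Iteration 4: join on id=1 -> mail (id 1, parent_dir=NULL, d 4).
Iteration 5: parent_dir is NULL; no match; recursion stops.
d values: 0, 1, 2, 3, 4; the maximum is 4.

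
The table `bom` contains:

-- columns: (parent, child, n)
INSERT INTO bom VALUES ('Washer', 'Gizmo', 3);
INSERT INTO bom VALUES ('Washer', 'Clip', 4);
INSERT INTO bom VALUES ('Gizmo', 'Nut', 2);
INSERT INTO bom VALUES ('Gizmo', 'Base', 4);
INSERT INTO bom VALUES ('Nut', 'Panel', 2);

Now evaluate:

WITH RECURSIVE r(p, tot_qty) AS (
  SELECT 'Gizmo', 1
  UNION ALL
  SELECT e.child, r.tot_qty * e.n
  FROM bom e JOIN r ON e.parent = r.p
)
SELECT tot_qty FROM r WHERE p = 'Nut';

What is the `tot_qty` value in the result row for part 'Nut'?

2

Base: (Gizmo, tot_qty=1).
Iteration 1: components of {Gizmo} -> Base = 1*4 = 4, Nut = 1*2 = 2.
Iteration 2: components of {Base,Nut} -> Panel = 2*2 = 4.
Iteration 3: no further components; recursion stops.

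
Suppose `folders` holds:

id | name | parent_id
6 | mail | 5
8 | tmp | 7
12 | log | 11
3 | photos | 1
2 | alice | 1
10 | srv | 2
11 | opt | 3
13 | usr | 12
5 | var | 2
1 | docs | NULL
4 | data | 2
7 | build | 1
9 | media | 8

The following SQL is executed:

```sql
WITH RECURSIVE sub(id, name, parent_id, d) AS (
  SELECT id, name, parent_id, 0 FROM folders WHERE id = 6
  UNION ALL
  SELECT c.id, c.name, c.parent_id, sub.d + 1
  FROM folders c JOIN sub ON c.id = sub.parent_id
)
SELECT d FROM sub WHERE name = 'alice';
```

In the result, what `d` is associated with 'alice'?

2

Base: id=6 (mail), parent_id=5, d 0.
Iteration 1: join on id=5 -> var (id 5, parent_id=2, d 1).
Iteration 2: join on id=2 -> alice (id 2, parent_id=1, d 2).
Iteration 3: join on id=1 -> docs (id 1, parent_id=NULL, d 3).
Iteration 4: parent_id is NULL; no match; recursion stops.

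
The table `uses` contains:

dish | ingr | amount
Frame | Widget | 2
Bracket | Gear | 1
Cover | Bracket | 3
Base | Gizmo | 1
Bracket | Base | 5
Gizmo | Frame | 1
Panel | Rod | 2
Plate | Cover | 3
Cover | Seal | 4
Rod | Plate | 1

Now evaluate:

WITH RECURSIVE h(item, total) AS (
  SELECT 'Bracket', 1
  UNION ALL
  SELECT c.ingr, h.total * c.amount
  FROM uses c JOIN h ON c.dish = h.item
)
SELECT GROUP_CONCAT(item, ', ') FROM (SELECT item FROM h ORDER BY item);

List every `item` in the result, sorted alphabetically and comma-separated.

Base, Bracket, Frame, Gear, Gizmo, Widget

Base: (Bracket, total=1).
Iteration 1: components of {Bracket} -> Base = 1*5 = 5, Gear = 1*1 = 1.
Iteration 2: components of {Base,Gear} -> Gizmo = 5*1 = 5.
Iteration 3: components of {Gizmo} -> Frame = 5*1 = 5.
Iteration 4: components of {Frame} -> Widget = 5*2 = 10.
Iteration 5: no further components; recursion stops.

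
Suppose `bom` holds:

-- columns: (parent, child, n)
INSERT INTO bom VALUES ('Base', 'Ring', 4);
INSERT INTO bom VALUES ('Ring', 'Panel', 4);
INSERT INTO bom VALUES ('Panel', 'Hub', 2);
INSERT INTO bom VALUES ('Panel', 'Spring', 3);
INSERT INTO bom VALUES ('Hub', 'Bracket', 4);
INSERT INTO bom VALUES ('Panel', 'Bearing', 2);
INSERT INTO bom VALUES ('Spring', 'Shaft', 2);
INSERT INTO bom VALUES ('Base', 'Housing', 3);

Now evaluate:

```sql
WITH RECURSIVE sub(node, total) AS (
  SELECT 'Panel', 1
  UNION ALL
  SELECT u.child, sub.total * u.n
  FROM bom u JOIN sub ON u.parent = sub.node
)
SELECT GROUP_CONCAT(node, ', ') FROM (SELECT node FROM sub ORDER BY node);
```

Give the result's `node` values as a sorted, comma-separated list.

Base: (Panel, total=1).
Iteration 1: components of {Panel} -> Bearing = 1*2 = 2, Hub = 1*2 = 2, Spring = 1*3 = 3.
Iteration 2: components of {Bearing,Hub,Spring} -> Bracket = 2*4 = 8, Shaft = 3*2 = 6.
Iteration 3: no further components; recursion stops.

Bearing, Bracket, Hub, Panel, Shaft, Spring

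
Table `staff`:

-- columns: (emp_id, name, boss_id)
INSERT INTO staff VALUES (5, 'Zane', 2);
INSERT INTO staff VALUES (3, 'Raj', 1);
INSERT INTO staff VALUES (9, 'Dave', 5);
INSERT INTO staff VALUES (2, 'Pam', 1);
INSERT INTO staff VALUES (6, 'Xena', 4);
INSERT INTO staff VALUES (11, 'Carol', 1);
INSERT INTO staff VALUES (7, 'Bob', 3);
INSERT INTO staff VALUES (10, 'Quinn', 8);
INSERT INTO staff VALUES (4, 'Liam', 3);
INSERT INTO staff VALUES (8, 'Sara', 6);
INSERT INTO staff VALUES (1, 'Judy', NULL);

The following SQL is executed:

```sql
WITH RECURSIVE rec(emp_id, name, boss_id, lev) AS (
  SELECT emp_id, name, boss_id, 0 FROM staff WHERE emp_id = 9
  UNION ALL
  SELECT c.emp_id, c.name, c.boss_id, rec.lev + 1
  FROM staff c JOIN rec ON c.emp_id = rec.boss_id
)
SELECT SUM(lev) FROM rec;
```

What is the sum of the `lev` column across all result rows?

Base: emp_id=9 (Dave), boss_id=5, lev 0.
Iteration 1: join on emp_id=5 -> Zane (id 5, boss_id=2, lev 1).
Iteration 2: join on emp_id=2 -> Pam (id 2, boss_id=1, lev 2).
Iteration 3: join on emp_id=1 -> Judy (id 1, boss_id=NULL, lev 3).
Iteration 4: boss_id is NULL; no match; recursion stops.
SUM(lev) = 0 + 1 + 2 + 3 = 6.

6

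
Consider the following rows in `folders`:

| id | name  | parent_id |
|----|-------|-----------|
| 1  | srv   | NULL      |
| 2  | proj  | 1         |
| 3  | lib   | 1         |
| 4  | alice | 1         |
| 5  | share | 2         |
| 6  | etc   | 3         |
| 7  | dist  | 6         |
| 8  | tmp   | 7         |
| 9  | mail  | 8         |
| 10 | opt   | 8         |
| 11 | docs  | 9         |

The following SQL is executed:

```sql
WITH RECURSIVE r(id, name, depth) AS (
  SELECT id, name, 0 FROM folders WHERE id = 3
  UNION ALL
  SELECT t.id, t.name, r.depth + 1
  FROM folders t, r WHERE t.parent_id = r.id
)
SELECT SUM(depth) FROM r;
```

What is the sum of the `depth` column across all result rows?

Base: id=3 (lib) at depth 0.
Iteration 1: rows with parent_id in {3} -> etc (id 6, depth 1).
Iteration 2: rows with parent_id in {6} -> dist (id 7, depth 2).
Iteration 3: rows with parent_id in {7} -> tmp (id 8, depth 3).
Iteration 4: rows with parent_id in {8} -> mail (id 9, depth 4), opt (id 10, depth 4).
Iteration 5: rows with parent_id in {9,10} -> docs (id 11, depth 5).
Iteration 6: no rows with parent_id in {11}; recursion stops.
SUM(depth) = 0 + 1 + 2 + 3 + 4 + 4 + 5 = 19.

19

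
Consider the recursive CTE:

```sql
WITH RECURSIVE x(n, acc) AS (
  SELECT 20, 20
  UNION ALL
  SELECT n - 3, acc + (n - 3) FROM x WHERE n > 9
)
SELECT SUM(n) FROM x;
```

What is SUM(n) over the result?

Base: n=20, acc=20.
Iteration 1: 20 > 9 holds -> n = 20 - 3 = 17, acc = 20 + 17 = 37.
Iteration 2: 17 > 9 holds -> n = 17 - 3 = 14, acc = 37 + 14 = 51.
Iteration 3: 14 > 9 holds -> n = 14 - 3 = 11, acc = 51 + 11 = 62.
Iteration 4: 11 > 9 holds -> n = 11 - 3 = 8, acc = 62 + 8 = 70.
Iteration 5: 8 > 9 fails; recursion stops.
SUM(n) = 20 + 17 + 14 + 11 + 8 = 70.

70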